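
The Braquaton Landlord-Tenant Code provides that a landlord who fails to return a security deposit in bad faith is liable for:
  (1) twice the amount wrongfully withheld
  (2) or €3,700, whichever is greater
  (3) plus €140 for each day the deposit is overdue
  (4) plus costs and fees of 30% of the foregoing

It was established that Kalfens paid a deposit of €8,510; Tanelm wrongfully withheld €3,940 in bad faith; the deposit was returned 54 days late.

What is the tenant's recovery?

€20,072

Doubled: 2 × €3,940 = €7,880
Minimum €3,700: €7,880 meets the minimum, no increase.
Late-return penalty: 54 × €140 = €7,560
Damages plus late penalty: €7,880 + €7,560 = €15,440
Costs and fees: 30% of €15,440 = €4,632
Total recovery: €15,440 + €4,632 = €20,072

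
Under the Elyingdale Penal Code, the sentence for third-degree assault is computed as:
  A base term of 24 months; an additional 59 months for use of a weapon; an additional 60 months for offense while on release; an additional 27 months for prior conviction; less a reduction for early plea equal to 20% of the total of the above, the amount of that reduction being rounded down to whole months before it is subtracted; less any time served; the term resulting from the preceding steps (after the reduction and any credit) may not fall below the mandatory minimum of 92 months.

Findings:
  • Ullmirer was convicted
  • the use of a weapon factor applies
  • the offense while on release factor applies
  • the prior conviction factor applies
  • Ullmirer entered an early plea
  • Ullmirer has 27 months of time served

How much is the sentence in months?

Use of a weapon enhancement: +59 months
Offense while on release enhancement: +60 months
Prior conviction enhancement: +27 months
Adjusted term: 24 months + 59 months + 60 months + 27 months = 170 months
Early plea reduction: 20% of 170 months = 34 months (rounded down)
After reduction: 170 − 34 = 136 months
Less time served: 136 months − 27 months = 109 months
Minimum 92 months: 109 months meets the minimum, no increase.

Sentence: 109 months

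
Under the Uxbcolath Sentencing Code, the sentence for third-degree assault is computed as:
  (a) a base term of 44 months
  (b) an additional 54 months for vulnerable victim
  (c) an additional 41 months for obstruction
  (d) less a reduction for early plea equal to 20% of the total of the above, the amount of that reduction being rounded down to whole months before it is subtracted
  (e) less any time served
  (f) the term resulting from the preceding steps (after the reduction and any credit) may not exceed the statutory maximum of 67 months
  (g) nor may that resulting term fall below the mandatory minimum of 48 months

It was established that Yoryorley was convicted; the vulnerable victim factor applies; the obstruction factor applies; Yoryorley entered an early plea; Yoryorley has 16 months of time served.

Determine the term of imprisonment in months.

Vulnerable victim enhancement: +54 months
Obstruction enhancement: +41 months
Adjusted term: 44 months + 54 months + 41 months = 139 months
Early plea reduction: 20% of 139 months = 27 months (rounded down)
After reduction: 139 − 27 = 112 months
Less time served: 112 months − 16 months = 96 months
Cap at 67 months: 96 months exceeds the cap → 67 months
Minimum 48 months: 67 months meets the minimum, no increase.

67 months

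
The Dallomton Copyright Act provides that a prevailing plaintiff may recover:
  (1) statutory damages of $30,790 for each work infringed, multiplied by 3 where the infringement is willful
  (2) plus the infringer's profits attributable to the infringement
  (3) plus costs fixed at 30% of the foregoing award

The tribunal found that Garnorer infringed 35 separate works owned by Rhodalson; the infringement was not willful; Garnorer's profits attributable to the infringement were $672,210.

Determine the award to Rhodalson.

Statutory damages: 35 × $30,790 = $1,077,650
Infringement not willful: no ×3 enhancement.
Combined award: $1,077,650 + $672,210 = $1,749,860
Costs: 30% of $1,749,860 = $524,958
Award plus costs: $1,749,860 + $524,958 = $2,274,818

$2,274,818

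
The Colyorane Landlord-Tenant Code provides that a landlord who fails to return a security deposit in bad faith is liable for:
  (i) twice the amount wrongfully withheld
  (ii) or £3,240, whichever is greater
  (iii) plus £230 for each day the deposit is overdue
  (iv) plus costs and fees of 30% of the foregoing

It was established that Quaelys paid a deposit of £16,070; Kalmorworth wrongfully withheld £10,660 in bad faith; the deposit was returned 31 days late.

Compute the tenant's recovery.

£36,985

Doubled: 2 × £10,660 = £21,320
Minimum £3,240: £21,320 meets the minimum, no increase.
Late-return penalty: 31 × £230 = £7,130
Damages plus late penalty: £21,320 + £7,130 = £28,450
Costs and fees: 30% of £28,450 = £8,535
Total recovery: £28,450 + £8,535 = £36,985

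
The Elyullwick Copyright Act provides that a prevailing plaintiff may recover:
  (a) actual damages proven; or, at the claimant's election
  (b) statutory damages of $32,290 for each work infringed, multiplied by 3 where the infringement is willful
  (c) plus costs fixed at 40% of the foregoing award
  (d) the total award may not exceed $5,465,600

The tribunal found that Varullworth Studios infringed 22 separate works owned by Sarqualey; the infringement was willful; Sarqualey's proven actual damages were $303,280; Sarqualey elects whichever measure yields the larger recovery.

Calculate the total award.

Statutory damages: 22 × $32,290 = $710,380
Trebled: 3 × $710,380 = $2,131,140
Greater of actual damages ($303,280) or enhanced statutory damages ($2,131,140): $2,131,140
Costs: 40% of $2,131,140 = $852,456
Award plus costs: $2,131,140 + $852,456 = $2,983,596
Cap at $5,465,600: $2,983,596 is within the cap, no reduction.

$2,983,596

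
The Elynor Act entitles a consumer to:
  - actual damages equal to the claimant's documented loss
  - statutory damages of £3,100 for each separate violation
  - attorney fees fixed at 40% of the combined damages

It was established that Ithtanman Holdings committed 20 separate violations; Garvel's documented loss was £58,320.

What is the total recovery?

Statutory damages: 20 × £3,100 = £62,000
Combined damages: £58,320 + £62,000 = £120,320
Attorney fees: 40% of £120,320 = £48,128
Total recovery: £120,320 + £48,128 = £168,448

Total recovery: £168,448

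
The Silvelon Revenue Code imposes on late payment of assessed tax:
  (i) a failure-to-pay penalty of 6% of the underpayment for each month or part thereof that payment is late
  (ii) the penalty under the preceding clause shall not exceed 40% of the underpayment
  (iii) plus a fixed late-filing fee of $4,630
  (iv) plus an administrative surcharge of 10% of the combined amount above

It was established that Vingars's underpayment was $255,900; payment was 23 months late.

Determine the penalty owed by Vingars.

$117,689

Accrued rate: 6% × 23 = 138%, capped at 40% → 40%
Failure-to-pay penalty: 40% of $255,900 = $102,360
Penalty before surcharge: $102,360 + $4,630 = $106,990
Administrative surcharge: 10% of $106,990 = $10,699
Total penalty: $106,990 + $10,699 = $117,689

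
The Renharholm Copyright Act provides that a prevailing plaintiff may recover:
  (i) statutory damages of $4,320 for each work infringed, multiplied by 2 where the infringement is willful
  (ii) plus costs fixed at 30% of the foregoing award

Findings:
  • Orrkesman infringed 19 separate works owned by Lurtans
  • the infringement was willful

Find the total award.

$213,408

Statutory damages: 19 × $4,320 = $82,080
Doubled: 2 × $82,080 = $164,160
Costs: 30% of $164,160 = $49,248
Award plus costs: $164,160 + $49,248 = $213,408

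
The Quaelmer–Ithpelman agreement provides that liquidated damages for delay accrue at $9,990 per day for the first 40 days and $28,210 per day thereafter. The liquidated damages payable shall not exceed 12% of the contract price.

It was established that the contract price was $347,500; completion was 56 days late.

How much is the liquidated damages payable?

$41,700

First 40 days: 40 × $9,990 = $399,600
Remaining days: (56 − 40) × $28,210 = $451,360
Accrued per-day damages: $399,600 + $451,360 = $850,960
Cap: 12% of $347,500 = $41,700
Cap at $41,700: $850,960 exceeds the cap → $41,700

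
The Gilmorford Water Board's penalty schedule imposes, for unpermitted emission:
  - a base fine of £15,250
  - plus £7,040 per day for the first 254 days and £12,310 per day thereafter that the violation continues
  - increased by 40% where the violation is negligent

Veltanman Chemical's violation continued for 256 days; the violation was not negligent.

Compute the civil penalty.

First 254 days: 254 × £7,040 = £1,788,160
Remaining days: (256 − 254) × £12,310 = £24,620
Per-day component: £1,788,160 + £24,620 = £1,812,780
Base plus per-day: £15,250 + £1,812,780 = £1,828,030
The violation was not negligent: no 40% increase.

£1,828,030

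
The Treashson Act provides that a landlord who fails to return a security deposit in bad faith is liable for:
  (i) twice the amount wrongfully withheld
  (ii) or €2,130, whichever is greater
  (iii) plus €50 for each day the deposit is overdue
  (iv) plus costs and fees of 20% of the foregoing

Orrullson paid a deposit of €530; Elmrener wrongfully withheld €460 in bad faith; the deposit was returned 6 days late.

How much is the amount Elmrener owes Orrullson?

€2,916

Doubled: 2 × €460 = €920
Minimum €2,130: €920 is below the minimum → €2,130
Late-return penalty: 6 × €50 = €300
Damages plus late penalty: €2,130 + €300 = €2,430
Costs and fees: 20% of €2,430 = €486
Total recovery: €2,430 + €486 = €2,916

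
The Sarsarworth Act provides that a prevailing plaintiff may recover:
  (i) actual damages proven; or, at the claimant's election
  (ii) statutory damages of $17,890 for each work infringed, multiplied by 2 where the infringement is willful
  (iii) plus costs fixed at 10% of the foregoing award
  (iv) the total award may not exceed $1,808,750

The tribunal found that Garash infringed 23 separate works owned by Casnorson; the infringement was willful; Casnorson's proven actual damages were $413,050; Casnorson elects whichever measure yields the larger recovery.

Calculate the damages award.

$905,234

Statutory damages: 23 × $17,890 = $411,470
Doubled: 2 × $411,470 = $822,940
Greater of actual damages ($413,050) or enhanced statutory damages ($822,940): $822,940
Costs: 10% of $822,940 = $82,294
Award plus costs: $822,940 + $82,294 = $905,234
Cap at $1,808,750: $905,234 is within the cap, no reduction.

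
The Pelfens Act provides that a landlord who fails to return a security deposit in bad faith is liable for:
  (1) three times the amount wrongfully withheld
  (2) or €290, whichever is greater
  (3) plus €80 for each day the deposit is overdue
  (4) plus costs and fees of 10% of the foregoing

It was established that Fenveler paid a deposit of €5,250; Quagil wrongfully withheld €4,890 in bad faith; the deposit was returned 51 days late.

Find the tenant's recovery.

€20,625

Trebled: 3 × €4,890 = €14,670
Minimum €290: €14,670 meets the minimum, no increase.
Late-return penalty: 51 × €80 = €4,080
Damages plus late penalty: €14,670 + €4,080 = €18,750
Costs and fees: 10% of €18,750 = €1,875
Total recovery: €18,750 + €1,875 = €20,625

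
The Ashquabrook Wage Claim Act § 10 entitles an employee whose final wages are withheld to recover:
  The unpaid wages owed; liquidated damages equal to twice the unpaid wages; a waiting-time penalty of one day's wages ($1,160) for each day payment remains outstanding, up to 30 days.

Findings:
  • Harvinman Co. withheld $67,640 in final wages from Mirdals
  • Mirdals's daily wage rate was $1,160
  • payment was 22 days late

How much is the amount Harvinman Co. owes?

$228,440

Doubled: 2 × $67,640 = $135,280
Penalty days: min(22, 30) = 22
Waiting-time penalty: 22 × $1,160 = $25,520
Total award: $67,640 + $135,280 + $25,520 = $228,440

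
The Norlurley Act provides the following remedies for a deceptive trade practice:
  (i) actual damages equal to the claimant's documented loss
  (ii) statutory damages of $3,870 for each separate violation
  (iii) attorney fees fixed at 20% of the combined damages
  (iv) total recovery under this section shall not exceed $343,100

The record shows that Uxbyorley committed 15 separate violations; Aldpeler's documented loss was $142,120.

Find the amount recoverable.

$240,204

Statutory damages: 15 × $3,870 = $58,050
Combined damages: $142,120 + $58,050 = $200,170
Attorney fees: 20% of $200,170 = $40,034
Total before cap: $200,170 + $40,034 = $240,204
Cap at $343,100: $240,204 is within the cap, no reduction.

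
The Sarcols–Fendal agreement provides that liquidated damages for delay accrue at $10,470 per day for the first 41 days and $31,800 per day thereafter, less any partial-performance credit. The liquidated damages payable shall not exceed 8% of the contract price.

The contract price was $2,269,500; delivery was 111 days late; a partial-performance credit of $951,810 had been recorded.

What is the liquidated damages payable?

First 41 days: 41 × $10,470 = $429,270
Remaining days: (111 − 41) × $31,800 = $2,226,000
Accrued per-day damages: $429,270 + $2,226,000 = $2,655,270
Less partial-performance credit: $2,655,270 − $951,810 = $1,703,460
Cap: 8% of $2,269,500 = $181,560
Cap at $181,560: $1,703,460 exceeds the cap → $181,560

$181,560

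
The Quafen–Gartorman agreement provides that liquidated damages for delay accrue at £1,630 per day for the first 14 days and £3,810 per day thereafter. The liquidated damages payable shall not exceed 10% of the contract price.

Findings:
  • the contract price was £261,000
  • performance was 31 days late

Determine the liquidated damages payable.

Liquidated damages: £26,100

First 14 days: 14 × £1,630 = £22,820
Remaining days: (31 − 14) × £3,810 = £64,770
Accrued per-day damages: £22,820 + £64,770 = £87,590
Cap: 10% of £261,000 = £26,100
Cap at £26,100: £87,590 exceeds the cap → £26,100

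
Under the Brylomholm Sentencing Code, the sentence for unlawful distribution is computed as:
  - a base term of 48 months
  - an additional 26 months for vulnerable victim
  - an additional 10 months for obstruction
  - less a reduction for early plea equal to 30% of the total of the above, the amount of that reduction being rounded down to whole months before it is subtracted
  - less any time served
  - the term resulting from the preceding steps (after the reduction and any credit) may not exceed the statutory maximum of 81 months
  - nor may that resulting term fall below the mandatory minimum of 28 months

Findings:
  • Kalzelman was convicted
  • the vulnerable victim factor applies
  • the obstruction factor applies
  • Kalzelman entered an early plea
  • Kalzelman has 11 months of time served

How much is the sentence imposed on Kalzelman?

Vulnerable victim enhancement: +26 months
Obstruction enhancement: +10 months
Adjusted term: 48 months + 26 months + 10 months = 84 months
Early plea reduction: 30% of 84 months = 25 months (rounded down)
After reduction: 84 − 25 = 59 months
Less time served: 59 months − 11 months = 48 months
Cap at 81 months: 48 months is within the cap, no reduction.
Minimum 28 months: 48 months meets the minimum, no increase.

48 months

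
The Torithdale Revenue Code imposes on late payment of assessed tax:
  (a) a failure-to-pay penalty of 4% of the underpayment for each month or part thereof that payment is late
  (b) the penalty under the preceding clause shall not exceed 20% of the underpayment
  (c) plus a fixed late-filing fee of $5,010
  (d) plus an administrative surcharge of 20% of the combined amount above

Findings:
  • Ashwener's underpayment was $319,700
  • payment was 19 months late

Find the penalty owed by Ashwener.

Accrued rate: 4% × 19 = 76%, capped at 20% → 20%
Failure-to-pay penalty: 20% of $319,700 = $63,940
Penalty before surcharge: $63,940 + $5,010 = $68,950
Administrative surcharge: 20% of $68,950 = $13,790
Total penalty: $68,950 + $13,790 = $82,740

$82,740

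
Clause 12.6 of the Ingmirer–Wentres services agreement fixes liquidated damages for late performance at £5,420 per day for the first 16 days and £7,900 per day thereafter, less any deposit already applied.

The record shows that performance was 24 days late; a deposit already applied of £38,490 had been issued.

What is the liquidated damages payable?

£111,430

First 16 days: 16 × £5,420 = £86,720
Remaining days: (24 − 16) × £7,900 = £63,200
Accrued per-day damages: £86,720 + £63,200 = £149,920
Less deposit already applied: £149,920 − £38,490 = £111,430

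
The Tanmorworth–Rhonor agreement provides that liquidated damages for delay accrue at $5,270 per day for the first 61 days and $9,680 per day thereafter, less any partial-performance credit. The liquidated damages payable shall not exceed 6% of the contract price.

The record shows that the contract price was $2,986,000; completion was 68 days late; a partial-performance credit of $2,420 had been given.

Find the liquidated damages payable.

$179,160

First 61 days: 61 × $5,270 = $321,470
Remaining days: (68 − 61) × $9,680 = $67,760
Accrued per-day damages: $321,470 + $67,760 = $389,230
Less partial-performance credit: $389,230 − $2,420 = $386,810
Cap: 6% of $2,986,000 = $179,160
Cap at $179,160: $386,810 exceeds the cap → $179,160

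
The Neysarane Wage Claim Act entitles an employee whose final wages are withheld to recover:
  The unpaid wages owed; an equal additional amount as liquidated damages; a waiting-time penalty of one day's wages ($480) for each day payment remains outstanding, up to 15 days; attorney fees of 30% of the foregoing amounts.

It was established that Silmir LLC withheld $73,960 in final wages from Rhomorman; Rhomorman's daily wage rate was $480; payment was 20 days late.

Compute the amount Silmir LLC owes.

$201,656

Liquidated damages (equal amount): $73,960
Penalty days: min(20, 15) = 15
Waiting-time penalty: 15 × $480 = $7,200
Subtotal: $73,960 + $73,960 + $7,200 = $155,120
Attorney fees: 30% of $155,120 = $46,536
Total award: $155,120 + $46,536 = $201,656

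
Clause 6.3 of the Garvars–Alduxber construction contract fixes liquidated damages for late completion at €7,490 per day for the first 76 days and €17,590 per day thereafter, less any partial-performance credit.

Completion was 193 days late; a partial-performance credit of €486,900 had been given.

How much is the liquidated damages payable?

First 76 days: 76 × €7,490 = €569,240
Remaining days: (193 − 76) × €17,590 = €2,058,030
Accrued per-day damages: €569,240 + €2,058,030 = €2,627,270
Less partial-performance credit: €2,627,270 − €486,900 = €2,140,370

Liquidated damages: €2,140,370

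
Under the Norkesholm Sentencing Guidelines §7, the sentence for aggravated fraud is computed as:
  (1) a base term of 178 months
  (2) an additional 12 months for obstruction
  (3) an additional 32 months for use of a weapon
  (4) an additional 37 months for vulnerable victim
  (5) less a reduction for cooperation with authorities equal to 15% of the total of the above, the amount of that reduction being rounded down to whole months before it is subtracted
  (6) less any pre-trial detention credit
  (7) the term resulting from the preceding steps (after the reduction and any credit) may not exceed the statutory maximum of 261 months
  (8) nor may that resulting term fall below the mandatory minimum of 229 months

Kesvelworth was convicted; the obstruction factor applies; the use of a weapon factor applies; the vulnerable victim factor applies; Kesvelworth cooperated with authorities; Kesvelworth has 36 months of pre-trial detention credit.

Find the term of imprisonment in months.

229 months

Obstruction enhancement: +12 months
Use of a weapon enhancement: +32 months
Vulnerable victim enhancement: +37 months
Adjusted term: 178 months + 12 months + 32 months + 37 months = 259 months
Cooperation with authorities reduction: 15% of 259 months = 38 months (rounded down)
After reduction: 259 − 38 = 221 months
Less pre-trial detention credit: 221 months − 36 months = 185 months
Cap at 261 months: 185 months is within the cap, no reduction.
Minimum 229 months: 185 months is below the minimum → 229 months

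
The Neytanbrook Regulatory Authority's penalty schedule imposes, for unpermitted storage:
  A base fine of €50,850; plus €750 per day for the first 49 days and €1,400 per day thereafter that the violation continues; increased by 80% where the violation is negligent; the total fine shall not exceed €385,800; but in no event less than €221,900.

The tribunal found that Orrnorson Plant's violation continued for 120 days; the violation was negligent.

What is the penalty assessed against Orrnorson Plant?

€336,600

First 49 days: 49 × €750 = €36,750
Remaining days: (120 − 49) × €1,400 = €99,400
Per-day component: €36,750 + €99,400 = €136,150
Base plus per-day: €50,850 + €136,150 = €187,000
Enhancement: 80% of €187,000 = €149,600
Enhanced fine: €187,000 + €149,600 = €336,600
Cap at €385,800: €336,600 is within the cap, no reduction.
Minimum €221,900: €336,600 meets the minimum, no increase.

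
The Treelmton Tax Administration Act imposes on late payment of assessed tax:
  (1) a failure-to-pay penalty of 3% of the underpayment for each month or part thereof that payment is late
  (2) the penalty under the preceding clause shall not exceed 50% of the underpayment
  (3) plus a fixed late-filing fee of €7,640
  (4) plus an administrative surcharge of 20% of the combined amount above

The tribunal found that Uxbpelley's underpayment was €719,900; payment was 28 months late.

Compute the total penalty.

Accrued rate: 3% × 28 = 84%, capped at 50% → 50%
Failure-to-pay penalty: 50% of €719,900 = €359,950
Penalty before surcharge: €359,950 + €7,640 = €367,590
Administrative surcharge: 20% of €367,590 = €73,518
Total penalty: €367,590 + €73,518 = €441,108

Penalty: €441,108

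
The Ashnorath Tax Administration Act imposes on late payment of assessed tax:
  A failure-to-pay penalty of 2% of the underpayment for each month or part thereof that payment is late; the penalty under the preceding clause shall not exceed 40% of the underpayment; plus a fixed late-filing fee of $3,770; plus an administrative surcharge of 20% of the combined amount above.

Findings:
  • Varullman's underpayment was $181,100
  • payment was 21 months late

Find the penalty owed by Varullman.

Accrued rate: 2% × 21 = 42%, capped at 40% → 40%
Failure-to-pay penalty: 40% of $181,100 = $72,440
Penalty before surcharge: $72,440 + $3,770 = $76,210
Administrative surcharge: 20% of $76,210 = $15,242
Total penalty: $76,210 + $15,242 = $91,452

Penalty: $91,452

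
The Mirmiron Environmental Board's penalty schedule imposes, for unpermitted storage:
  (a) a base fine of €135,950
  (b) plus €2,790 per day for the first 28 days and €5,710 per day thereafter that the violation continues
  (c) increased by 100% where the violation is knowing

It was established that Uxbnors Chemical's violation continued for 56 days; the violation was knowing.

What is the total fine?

First 28 days: 28 × €2,790 = €78,120
Remaining days: (56 − 28) × €5,710 = €159,880
Per-day component: €78,120 + €159,880 = €238,000
Base plus per-day: €135,950 + €238,000 = €373,950
Enhancement: 100% of €373,950 = €373,950
Enhanced fine: €373,950 + €373,950 = €747,900

€747,900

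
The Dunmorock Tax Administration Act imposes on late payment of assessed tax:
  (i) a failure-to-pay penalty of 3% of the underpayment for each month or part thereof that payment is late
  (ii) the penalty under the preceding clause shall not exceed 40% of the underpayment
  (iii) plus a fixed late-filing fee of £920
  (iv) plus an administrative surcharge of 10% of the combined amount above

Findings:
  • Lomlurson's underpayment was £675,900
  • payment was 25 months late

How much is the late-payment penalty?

Penalty: £298,408

Accrued rate: 3% × 25 = 75%, capped at 40% → 40%
Failure-to-pay penalty: 40% of £675,900 = £270,360
Penalty before surcharge: £270,360 + £920 = £271,280
Administrative surcharge: 10% of £271,280 = £27,128
Total penalty: £271,280 + £27,128 = £298,408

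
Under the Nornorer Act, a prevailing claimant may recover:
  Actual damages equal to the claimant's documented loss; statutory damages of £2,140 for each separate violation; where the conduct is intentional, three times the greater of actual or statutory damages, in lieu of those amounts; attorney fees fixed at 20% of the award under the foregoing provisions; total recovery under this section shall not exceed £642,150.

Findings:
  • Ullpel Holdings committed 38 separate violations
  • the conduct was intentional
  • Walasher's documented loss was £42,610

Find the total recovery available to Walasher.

£292,752

Statutory damages: 38 × £2,140 = £81,320
Greater of actual damages (£42,610) or statutory damages (£81,320): £81,320
Trebled: 3 × £81,320 = £243,960
Attorney fees: 20% of £243,960 = £48,792
Total before cap: £243,960 + £48,792 = £292,752
Cap at £642,150: £292,752 is within the cap, no reduction.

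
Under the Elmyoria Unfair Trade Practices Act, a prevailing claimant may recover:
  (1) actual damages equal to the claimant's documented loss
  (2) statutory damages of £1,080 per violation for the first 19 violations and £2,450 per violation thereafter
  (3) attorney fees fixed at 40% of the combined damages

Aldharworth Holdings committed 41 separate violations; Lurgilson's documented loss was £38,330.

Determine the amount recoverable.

£157,850

First 19 violations: 19 × £1,080 = £20,520
Remaining violations: (41 − 19) × £2,450 = £53,900
Statutory damages: £20,520 + £53,900 = £74,420
Combined damages: £38,330 + £74,420 = £112,750
Attorney fees: 40% of £112,750 = £45,100
Total recovery: £112,750 + £45,100 = £157,850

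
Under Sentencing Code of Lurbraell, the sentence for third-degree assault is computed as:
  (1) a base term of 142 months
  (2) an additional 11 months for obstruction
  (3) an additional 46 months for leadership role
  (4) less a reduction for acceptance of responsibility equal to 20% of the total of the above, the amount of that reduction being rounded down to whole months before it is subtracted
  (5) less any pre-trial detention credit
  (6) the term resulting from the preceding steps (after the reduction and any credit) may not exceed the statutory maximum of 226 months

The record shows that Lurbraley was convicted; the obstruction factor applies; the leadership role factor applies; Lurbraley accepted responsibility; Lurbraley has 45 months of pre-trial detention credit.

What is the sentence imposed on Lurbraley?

Obstruction enhancement: +11 months
Leadership role enhancement: +46 months
Adjusted term: 142 months + 11 months + 46 months = 199 months
Acceptance of responsibility reduction: 20% of 199 months = 39 months (rounded down)
After reduction: 199 − 39 = 160 months
Less pre-trial detention credit: 160 months − 45 months = 115 months
Cap at 226 months: 115 months is within the cap, no reduction.

115 months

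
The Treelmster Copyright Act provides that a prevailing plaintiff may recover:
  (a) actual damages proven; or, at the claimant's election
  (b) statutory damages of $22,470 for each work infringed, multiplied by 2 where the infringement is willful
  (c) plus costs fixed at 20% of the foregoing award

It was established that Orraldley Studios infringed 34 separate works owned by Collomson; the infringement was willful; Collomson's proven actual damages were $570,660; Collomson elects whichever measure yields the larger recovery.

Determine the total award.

$1,833,552

Statutory damages: 34 × $22,470 = $763,980
Doubled: 2 × $763,980 = $1,527,960
Greater of actual damages ($570,660) or enhanced statutory damages ($1,527,960): $1,527,960
Costs: 20% of $1,527,960 = $305,592
Award plus costs: $1,527,960 + $305,592 = $1,833,552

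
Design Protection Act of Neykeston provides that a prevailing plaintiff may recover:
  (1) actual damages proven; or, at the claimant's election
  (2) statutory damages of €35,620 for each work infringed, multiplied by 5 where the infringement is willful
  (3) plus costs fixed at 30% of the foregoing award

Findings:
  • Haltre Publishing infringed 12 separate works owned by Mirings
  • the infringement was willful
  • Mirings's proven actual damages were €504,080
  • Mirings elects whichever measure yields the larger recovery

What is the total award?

Statutory damages: 12 × €35,620 = €427,440
Multiplied by 5: 5 × €427,440 = €2,137,200
Greater of actual damages (€504,080) or enhanced statutory damages (€2,137,200): €2,137,200
Costs: 30% of €2,137,200 = €641,160
Award plus costs: €2,137,200 + €641,160 = €2,778,360

€2,778,360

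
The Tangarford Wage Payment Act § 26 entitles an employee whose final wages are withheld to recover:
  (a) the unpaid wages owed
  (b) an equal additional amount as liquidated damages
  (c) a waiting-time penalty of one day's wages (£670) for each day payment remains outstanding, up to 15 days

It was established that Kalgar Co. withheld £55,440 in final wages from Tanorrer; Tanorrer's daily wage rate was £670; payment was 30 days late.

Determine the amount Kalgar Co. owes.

£120,930

Liquidated damages (equal amount): £55,440
Penalty days: min(30, 15) = 15
Waiting-time penalty: 15 × £670 = £10,050
Total award: £55,440 + £55,440 + £10,050 = £120,930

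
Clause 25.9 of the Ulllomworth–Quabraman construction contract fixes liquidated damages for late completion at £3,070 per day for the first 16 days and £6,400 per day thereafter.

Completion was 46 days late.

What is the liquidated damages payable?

First 16 days: 16 × £3,070 = £49,120
Remaining days: (46 − 16) × £6,400 = £192,000
Accrued per-day damages: £49,120 + £192,000 = £241,120

£241,120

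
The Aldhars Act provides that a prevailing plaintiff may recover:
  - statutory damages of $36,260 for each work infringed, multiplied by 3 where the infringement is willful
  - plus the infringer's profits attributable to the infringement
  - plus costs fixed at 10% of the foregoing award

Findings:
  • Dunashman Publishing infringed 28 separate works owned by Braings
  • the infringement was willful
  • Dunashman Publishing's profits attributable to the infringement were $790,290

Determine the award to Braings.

Statutory damages: 28 × $36,260 = $1,015,280
Trebled: 3 × $1,015,280 = $3,045,840
Combined award: $3,045,840 + $790,290 = $3,836,130
Costs: 10% of $3,836,130 = $383,613
Award plus costs: $3,836,130 + $383,613 = $4,219,743

$4,219,743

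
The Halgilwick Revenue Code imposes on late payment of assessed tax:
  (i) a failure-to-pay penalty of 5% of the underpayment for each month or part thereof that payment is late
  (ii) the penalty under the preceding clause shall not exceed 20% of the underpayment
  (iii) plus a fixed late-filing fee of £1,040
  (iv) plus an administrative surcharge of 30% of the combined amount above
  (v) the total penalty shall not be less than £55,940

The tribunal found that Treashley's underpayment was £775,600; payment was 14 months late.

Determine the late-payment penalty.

£203,008

Accrued rate: 5% × 14 = 70%, capped at 20% → 20%
Failure-to-pay penalty: 20% of £775,600 = £155,120
Penalty before surcharge: £155,120 + £1,040 = £156,160
Administrative surcharge: 30% of £156,160 = £46,848
Total penalty: £156,160 + £46,848 = £203,008
Minimum £55,940: £203,008 meets the minimum, no increase.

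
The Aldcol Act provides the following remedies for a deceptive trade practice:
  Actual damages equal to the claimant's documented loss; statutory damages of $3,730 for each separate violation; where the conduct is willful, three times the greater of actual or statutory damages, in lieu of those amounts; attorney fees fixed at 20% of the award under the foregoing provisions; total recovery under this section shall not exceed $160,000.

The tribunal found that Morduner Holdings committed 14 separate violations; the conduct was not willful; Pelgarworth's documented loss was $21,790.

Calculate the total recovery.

Statutory damages: 14 × $3,730 = $52,220
Conduct not willful: the in-lieu enhancement does not apply.
Actual plus statutory damages: $21,790 + $52,220 = $74,010
Attorney fees: 20% of $74,010 = $14,802
Total before cap: $74,010 + $14,802 = $88,812
Cap at $160,000: $88,812 is within the cap, no reduction.

Total recovery: $88,812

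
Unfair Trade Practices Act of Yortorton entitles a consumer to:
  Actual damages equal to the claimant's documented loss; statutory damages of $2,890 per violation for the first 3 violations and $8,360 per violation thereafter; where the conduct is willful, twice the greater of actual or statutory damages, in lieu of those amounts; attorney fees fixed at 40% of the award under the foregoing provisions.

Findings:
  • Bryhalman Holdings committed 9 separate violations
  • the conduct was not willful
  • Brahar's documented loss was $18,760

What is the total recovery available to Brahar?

First 3 violations: 3 × $2,890 = $8,670
Remaining violations: (9 − 3) × $8,360 = $50,160
Statutory damages: $8,670 + $50,160 = $58,830
Conduct not willful: the in-lieu enhancement does not apply.
Actual plus statutory damages: $18,760 + $58,830 = $77,590
Attorney fees: 40% of $77,590 = $31,036
Total recovery: $77,590 + $31,036 = $108,626

$108,626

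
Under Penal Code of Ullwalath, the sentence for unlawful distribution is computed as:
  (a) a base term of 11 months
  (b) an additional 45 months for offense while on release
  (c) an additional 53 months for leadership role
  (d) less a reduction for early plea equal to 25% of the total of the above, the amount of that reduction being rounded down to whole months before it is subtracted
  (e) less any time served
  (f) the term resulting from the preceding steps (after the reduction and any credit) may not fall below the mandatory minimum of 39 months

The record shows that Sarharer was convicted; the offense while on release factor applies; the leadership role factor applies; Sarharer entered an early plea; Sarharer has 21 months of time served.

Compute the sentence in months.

61 months

Offense while on release enhancement: +45 months
Leadership role enhancement: +53 months
Adjusted term: 11 months + 45 months + 53 months = 109 months
Early plea reduction: 25% of 109 months = 27 months (rounded down)
After reduction: 109 − 27 = 82 months
Less time served: 82 months − 21 months = 61 months
Minimum 39 months: 61 months meets the minimum, no increase.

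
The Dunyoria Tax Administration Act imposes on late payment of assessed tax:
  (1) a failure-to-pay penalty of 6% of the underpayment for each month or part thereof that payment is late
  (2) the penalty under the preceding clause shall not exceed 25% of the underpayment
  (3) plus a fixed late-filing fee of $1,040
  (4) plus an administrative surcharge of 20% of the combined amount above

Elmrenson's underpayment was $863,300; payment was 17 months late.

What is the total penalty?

Accrued rate: 6% × 17 = 102%, capped at 25% → 25%
Failure-to-pay penalty: 25% of $863,300 = $215,825
Penalty before surcharge: $215,825 + $1,040 = $216,865
Administrative surcharge: 20% of $216,865 = $43,373
Total penalty: $216,865 + $43,373 = $260,238

$260,238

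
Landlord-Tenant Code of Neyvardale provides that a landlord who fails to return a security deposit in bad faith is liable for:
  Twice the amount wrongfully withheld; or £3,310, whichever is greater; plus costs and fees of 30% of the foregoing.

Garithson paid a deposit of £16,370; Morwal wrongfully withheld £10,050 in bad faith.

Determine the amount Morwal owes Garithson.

£26,130

Doubled: 2 × £10,050 = £20,100
Minimum £3,310: £20,100 meets the minimum, no increase.
Costs and fees: 30% of £20,100 = £6,030
Total recovery: £20,100 + £6,030 = £26,130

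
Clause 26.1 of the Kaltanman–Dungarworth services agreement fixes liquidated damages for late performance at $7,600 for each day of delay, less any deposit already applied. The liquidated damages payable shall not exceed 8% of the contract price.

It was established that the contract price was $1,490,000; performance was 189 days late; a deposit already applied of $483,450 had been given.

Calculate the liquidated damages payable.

Per-day damages: 189 × $7,600 = $1,436,400
Less deposit already applied: $1,436,400 − $483,450 = $952,950
Cap: 8% of $1,490,000 = $119,200
Cap at $119,200: $952,950 exceeds the cap → $119,200

$119,200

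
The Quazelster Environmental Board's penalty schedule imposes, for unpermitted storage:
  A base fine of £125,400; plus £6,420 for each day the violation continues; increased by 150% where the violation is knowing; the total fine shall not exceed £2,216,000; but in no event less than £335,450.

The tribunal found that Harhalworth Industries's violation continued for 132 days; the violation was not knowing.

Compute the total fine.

Civil penalty: £972,840

Per-day component: 132 × £6,420 = £847,440
Base plus per-day: £125,400 + £847,440 = £972,840
The violation was not knowing: no 150% increase.
Cap at £2,216,000: £972,840 is within the cap, no reduction.
Minimum £335,450: £972,840 meets the minimum, no increase.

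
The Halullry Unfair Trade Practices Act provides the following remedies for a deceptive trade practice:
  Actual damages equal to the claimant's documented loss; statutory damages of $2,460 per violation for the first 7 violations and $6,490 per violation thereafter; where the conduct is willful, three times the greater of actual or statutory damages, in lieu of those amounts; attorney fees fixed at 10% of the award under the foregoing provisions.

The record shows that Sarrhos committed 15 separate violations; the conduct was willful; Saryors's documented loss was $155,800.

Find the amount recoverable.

$514,140

First 7 violations: 7 × $2,460 = $17,220
Remaining violations: (15 − 7) × $6,490 = $51,920
Statutory damages: $17,220 + $51,920 = $69,140
Greater of actual damages ($155,800) or statutory damages ($69,140): $155,800
Trebled: 3 × $155,800 = $467,400
Attorney fees: 10% of $467,400 = $46,740
Total recovery: $467,400 + $46,740 = $514,140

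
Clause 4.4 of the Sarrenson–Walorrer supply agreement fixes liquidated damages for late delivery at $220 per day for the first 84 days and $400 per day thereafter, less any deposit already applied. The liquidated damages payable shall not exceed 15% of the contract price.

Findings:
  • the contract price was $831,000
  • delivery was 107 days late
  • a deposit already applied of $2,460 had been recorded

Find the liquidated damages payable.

First 84 days: 84 × $220 = $18,480
Remaining days: (107 − 84) × $400 = $9,200
Accrued per-day damages: $18,480 + $9,200 = $27,680
Less deposit already applied: $27,680 − $2,460 = $25,220
Cap: 15% of $831,000 = $124,650
Cap at $124,650: $25,220 is within the cap, no reduction.

$25,220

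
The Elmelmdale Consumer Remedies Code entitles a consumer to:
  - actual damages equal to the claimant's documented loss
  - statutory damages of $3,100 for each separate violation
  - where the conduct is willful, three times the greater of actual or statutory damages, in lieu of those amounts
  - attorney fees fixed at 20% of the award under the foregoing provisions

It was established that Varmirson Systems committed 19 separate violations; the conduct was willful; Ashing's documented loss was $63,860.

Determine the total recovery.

$229,896

Statutory damages: 19 × $3,100 = $58,900
Greater of actual damages ($63,860) or statutory damages ($58,900): $63,860
Trebled: 3 × $63,860 = $191,580
Attorney fees: 20% of $191,580 = $38,316
Total recovery: $191,580 + $38,316 = $229,896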